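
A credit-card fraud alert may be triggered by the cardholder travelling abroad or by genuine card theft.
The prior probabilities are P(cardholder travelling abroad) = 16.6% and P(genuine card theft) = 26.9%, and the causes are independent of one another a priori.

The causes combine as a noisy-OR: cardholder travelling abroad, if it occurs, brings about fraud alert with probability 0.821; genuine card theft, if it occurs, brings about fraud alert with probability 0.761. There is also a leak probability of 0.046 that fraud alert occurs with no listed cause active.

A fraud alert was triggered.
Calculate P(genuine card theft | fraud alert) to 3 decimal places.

Under noisy-OR, P(fraud alert | causes) = 1 − (1−0.046)·∏(1−qᵢ) over the active causes.
P(fraud alert) = 0.046*0.834*0.731 + 0.771994*0.834*0.269 + 0.829234*0.166*0.731 + 0.959187*0.166*0.269 = 0.028044 + 0.173194 + 0.100624 + 0.042832 = 0.344694
Restricting to configurations with genuine card theft present: 0.173194 + 0.042832 = 0.216026.
P(genuine card theft | fraud alert) = 0.216026 / 0.344694 ≈ 0.627

P(genuine card theft | fraud alert) ≈ 0.627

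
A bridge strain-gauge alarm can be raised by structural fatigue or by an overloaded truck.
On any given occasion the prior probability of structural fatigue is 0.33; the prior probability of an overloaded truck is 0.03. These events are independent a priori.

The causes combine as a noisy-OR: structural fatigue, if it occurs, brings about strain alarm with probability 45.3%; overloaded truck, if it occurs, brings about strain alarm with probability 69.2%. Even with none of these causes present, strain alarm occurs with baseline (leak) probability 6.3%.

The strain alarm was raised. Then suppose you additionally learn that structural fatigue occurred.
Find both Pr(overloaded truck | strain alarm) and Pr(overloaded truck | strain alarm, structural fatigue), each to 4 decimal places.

Under noisy-OR, P(strain alarm | causes) = 1 − (1−0.063)·∏(1−qᵢ) over the active causes.
P(strain alarm) = 0.063×0.67×0.97 + 0.711404×0.67×0.03 + 0.487461×0.33×0.97 + 0.842138×0.33×0.03 = 0.040944 + 0.014299 + 0.156036 + 0.008337 = 0.219616
The overloaded truck-present share is 0.014299 + 0.008337 = 0.022636.
So P(overloaded truck | strain alarm) = 0.022636/0.219616 ≈ 0.1031.

Now also conditioning on structural fatigue=true:
P(strain alarm | structural fatigue) = 0.487461*0.97 + 0.842138*0.03 = 0.472837 + 0.025264 = 0.498101
Of this, 0.025264 comes from 0.842138*0.03 (the overloaded truck=true cases).
So P(overloaded truck | strain alarm, structural fatigue) = 0.025264/0.498101 ≈ 0.0507.
— structural fatigue explains away the evidence for overloaded truck.

Pr(overloaded truck | strain alarm) ≈ 0.1031; Pr(overloaded truck | strain alarm, structural fatigue) ≈ 0.0507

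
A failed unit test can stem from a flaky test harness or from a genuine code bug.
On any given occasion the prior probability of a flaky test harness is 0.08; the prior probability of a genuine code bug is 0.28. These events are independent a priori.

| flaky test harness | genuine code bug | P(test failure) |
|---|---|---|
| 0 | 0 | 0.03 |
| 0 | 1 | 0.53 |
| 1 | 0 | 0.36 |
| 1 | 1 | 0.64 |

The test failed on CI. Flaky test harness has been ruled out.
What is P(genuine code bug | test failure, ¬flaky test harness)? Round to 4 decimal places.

P(genuine code bug | test failure, ¬flaky test harness) ≈ 0.8729

Weight on genuine code bug=true, given the evidence: 0.53×0.28 = 0.148400
Denominator P(test failure | ¬flaky test harness): 0.03×0.72 + 0.53×0.28 = 0.170000
P(genuine code bug | test failure, ¬flaky test harness) = 0.148400/0.170000 ≈ 0.8729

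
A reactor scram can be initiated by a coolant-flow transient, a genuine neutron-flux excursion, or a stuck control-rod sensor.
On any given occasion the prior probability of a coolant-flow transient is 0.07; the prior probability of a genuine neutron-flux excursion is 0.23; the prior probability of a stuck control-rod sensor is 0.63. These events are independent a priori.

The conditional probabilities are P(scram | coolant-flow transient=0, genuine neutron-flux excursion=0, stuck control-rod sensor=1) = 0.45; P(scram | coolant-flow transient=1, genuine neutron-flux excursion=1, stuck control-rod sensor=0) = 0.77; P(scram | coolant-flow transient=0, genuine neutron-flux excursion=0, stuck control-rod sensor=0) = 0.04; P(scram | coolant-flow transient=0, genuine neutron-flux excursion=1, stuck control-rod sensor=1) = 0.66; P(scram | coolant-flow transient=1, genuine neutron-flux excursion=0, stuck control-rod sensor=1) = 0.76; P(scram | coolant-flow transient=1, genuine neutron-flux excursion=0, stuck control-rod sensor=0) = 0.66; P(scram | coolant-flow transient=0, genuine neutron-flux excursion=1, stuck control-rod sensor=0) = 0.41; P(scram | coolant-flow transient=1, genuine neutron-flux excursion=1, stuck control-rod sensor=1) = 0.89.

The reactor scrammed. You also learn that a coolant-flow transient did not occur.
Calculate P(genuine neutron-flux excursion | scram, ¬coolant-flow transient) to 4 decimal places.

Numerator (weight on configurations with genuine neutron-flux excursion): 0.034891 + 0.095634 = 0.130525
Normalizer over all consistent configurations: 0.04*0.77*0.37 + 0.45*0.77*0.63 + 0.41*0.23*0.37 + 0.66*0.23*0.63 = 0.360216
Posterior = 0.130525 / 0.360216 ≈ 0.3624

P(genuine neutron-flux excursion | scram, ¬coolant-flow transient) ≈ 0.3624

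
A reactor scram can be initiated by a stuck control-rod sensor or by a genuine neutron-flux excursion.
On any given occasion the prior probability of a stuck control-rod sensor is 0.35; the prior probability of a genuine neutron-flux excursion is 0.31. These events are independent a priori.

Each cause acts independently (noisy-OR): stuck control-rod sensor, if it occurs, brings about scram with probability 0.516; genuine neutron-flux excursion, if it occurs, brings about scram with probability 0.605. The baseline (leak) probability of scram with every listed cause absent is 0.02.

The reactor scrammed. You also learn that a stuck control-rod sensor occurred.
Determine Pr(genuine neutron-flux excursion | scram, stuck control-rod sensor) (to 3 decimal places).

Pr(genuine neutron-flux excursion | scram, stuck control-rod sensor) ≈ 0.410

Under noisy-OR, P(scram | causes) = 1 − (1−0.02)·∏(1−qᵢ) over the active causes.
By total probability over both values of genuine neutron-flux excursion:
  P(scram | stuck control-rod sensor) = 0.52568×0.69 + 0.812644×0.31
        = 0.362719 + 0.251920 = 0.614639
Keeping only the genuine neutron-flux excursion-present terms gives 0.251920, so
  P(genuine neutron-flux excursion | scram, stuck control-rod sensor) = 0.251920 / 0.614639 ≈ 0.410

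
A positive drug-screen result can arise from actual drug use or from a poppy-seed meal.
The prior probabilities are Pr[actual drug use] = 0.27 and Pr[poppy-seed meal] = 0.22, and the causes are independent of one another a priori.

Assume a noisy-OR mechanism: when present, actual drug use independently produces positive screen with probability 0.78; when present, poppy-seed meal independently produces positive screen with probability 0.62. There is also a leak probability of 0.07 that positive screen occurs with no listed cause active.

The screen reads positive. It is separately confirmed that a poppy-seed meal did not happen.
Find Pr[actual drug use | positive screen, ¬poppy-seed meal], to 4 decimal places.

Under noisy-OR, P(positive screen | causes) = 1 − (1−0.07)·∏(1−qᵢ) over the active causes.
By total probability over both values of actual drug use:
  P(positive screen | ¬poppy-seed meal) = 0.07·0.73 + 0.7954·0.27
        = 0.051100 + 0.214758 = 0.265858
Keeping only the actual drug use-present terms gives 0.214758, so
  P(actual drug use | positive screen, ¬poppy-seed meal) = 0.214758 / 0.265858 ≈ 0.8078

Pr[actual drug use | positive screen, ¬poppy-seed meal] ≈ 0.8078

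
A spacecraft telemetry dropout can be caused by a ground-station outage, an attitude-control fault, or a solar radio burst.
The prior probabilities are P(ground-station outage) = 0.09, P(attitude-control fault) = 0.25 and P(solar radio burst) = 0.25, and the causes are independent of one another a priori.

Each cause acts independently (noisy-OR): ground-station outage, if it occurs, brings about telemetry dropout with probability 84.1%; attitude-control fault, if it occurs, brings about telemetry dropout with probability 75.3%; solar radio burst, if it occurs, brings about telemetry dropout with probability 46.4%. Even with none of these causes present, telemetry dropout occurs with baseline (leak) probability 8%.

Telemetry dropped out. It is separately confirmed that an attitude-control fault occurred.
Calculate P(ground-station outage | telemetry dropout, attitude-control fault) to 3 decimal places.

Under noisy-OR, P(telemetry dropout | causes) = 1 − (1−0.08)·∏(1−qᵢ) over the active causes.
For the numerator, keep only ground-station outage=true terms: 0.065061 + 0.022064 = 0.087125
Normalizer over all consistent configurations: 0.77276*0.91*0.75 + 0.878199*0.91*0.25 + 0.963869*0.09*0.75 + 0.980634*0.09*0.25 = 0.814324
Posterior = 0.087125 / 0.814324 ≈ 0.107

P(ground-station outage | telemetry dropout, attitude-control fault) ≈ 0.107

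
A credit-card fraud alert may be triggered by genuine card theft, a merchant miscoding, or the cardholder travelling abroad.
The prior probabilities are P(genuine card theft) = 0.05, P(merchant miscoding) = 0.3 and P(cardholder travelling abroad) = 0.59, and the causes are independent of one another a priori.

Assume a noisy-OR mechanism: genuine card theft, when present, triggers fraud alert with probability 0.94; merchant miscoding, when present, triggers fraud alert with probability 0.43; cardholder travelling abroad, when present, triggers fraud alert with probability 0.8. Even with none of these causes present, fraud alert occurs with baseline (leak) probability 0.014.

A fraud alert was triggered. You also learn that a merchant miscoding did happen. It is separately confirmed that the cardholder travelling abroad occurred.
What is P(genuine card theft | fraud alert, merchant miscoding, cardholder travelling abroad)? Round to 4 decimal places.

P(genuine card theft | fraud alert, merchant miscoding, cardholder travelling abroad) ≈ 0.0556

Under noisy-OR, P(fraud alert | causes) = 1 − (1−0.014)·∏(1−qᵢ) over the active causes.
Enumerate both values of genuine card theft and weight by the priors:
  P(fraud alert | merchant miscoding, cardholder travelling abroad) = 0.887596*0.95 + 0.993256*0.05
        = 0.843216 + 0.049663 = 0.892879
Configurations with genuine card theft contribute 0.049663, so
  P(genuine card theft | fraud alert, merchant miscoding, cardholder travelling abroad) = 0.049663 / 0.892879 ≈ 0.0556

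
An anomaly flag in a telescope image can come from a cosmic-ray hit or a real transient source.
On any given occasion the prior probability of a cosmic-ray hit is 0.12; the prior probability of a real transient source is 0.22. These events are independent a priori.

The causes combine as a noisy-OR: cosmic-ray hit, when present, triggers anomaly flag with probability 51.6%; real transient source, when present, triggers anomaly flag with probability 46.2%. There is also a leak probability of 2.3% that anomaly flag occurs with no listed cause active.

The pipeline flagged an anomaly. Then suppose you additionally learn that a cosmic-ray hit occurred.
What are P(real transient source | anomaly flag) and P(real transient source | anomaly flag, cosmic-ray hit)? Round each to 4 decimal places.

P(real transient source | anomaly flag) ≈ 0.6313; P(real transient source | anomaly flag, cosmic-ray hit) ≈ 0.2852

Under noisy-OR, P(anomaly flag | causes) = 1 − (1−0.023)·∏(1−qᵢ) over the active causes.
P(anomaly flag) = 0.023·0.88·0.78 + 0.474374·0.88·0.22 + 0.527132·0.12·0.78 + 0.745597·0.12·0.22 = 0.015787 + 0.091839 + 0.049340 + 0.019684 = 0.176650
The real transient source-present share is 0.091839 + 0.019684 = 0.111523.
So P(real transient source | anomaly flag) = 0.111523/0.176650 ≈ 0.6313.

With the extra evidence:
For the numerator, keep only real transient source=true terms: 0.745597·0.22 = 0.164031
Normalizer over all consistent configurations: 0.527132·0.78 + 0.745597·0.22 = 0.575194
Posterior = 0.164031 / 0.575194 ≈ 0.2852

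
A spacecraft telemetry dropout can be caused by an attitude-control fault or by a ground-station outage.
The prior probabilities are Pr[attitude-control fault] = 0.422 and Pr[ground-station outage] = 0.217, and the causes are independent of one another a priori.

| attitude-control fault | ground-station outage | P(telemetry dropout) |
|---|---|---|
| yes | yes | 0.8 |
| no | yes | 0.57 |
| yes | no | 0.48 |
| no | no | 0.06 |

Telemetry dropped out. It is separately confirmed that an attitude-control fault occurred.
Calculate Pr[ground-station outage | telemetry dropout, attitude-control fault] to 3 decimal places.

For the numerator, keep only ground-station outage=true terms: 0.8*0.217 = 0.173600
Denominator P(telemetry dropout | attitude-control fault): 0.48*0.783 + 0.8*0.217 = 0.549440
P(ground-station outage | telemetry dropout, attitude-control fault) = 0.173600/0.549440 ≈ 0.316

Pr[ground-station outage | telemetry dropout, attitude-control fault] ≈ 0.316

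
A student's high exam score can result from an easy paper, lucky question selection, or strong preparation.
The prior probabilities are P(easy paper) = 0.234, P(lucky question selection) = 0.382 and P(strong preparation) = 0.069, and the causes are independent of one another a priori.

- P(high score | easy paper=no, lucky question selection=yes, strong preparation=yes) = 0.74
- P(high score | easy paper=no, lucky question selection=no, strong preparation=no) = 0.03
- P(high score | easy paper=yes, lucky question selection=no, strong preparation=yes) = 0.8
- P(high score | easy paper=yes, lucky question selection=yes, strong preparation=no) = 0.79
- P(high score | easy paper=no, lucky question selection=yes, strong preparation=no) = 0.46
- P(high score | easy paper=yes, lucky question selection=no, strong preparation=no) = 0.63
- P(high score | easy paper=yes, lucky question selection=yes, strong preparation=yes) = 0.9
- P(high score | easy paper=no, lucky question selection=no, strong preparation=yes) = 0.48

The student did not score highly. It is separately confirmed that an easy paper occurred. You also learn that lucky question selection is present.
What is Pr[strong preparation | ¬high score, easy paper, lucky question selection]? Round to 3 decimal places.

Enumerate both values of strong preparation and weight by the priors:
  P(¬high score | easy paper, lucky question selection) = 0.21·0.931 + 0.1·0.069
        = 0.195510 + 0.006900 = 0.202410
The terms with strong preparation present sum to 0.006900, so
  P(strong preparation | ¬high score, easy paper, lucky question selection) = 0.006900 / 0.202410 ≈ 0.034

Pr[strong preparation | ¬high score, easy paper, lucky question selection] ≈ 0.034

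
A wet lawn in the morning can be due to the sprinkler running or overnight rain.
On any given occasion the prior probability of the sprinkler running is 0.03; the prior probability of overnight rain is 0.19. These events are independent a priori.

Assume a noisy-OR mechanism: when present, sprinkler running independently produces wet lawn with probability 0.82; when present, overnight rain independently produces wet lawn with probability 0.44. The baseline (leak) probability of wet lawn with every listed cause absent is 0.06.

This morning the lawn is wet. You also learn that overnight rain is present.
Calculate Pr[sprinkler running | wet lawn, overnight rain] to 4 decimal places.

Under noisy-OR, P(wet lawn | causes) = 1 − (1−0.06)·∏(1−qᵢ) over the active causes.
Weight on sprinkler running=true, given the evidence: 0.905248·0.03 = 0.027157
Normalizer over all consistent configurations: 0.4736·0.97 + 0.905248·0.03 = 0.486549
Posterior = 0.027157 / 0.486549 ≈ 0.0558

Pr[sprinkler running | wet lawn, overnight rain] ≈ 0.0558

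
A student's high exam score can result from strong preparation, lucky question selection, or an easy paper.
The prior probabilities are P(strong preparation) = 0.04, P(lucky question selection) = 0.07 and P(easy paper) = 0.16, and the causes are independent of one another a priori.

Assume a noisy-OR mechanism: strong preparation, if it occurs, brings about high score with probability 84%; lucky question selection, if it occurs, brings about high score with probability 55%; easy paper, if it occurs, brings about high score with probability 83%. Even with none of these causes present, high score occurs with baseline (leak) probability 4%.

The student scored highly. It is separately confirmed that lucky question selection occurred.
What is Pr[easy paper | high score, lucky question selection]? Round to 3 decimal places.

Under noisy-OR, P(high score | causes) = 1 − (1−0.04)·∏(1−qᵢ) over the active causes.
P(high score | lucky question selection) = 0.568*0.96*0.84 + 0.92656*0.96*0.16 + 0.93088*0.04*0.84 + 0.98825*0.04*0.16 = 0.458035 + 0.142320 + 0.031278 + 0.006325 = 0.637958
Restricting to configurations with easy paper present: 0.142320 + 0.006325 = 0.148645.
So P(easy paper | high score, lucky question selection) = 0.148645/0.637958 ≈ 0.233.

Pr[easy paper | high score, lucky question selection] ≈ 0.233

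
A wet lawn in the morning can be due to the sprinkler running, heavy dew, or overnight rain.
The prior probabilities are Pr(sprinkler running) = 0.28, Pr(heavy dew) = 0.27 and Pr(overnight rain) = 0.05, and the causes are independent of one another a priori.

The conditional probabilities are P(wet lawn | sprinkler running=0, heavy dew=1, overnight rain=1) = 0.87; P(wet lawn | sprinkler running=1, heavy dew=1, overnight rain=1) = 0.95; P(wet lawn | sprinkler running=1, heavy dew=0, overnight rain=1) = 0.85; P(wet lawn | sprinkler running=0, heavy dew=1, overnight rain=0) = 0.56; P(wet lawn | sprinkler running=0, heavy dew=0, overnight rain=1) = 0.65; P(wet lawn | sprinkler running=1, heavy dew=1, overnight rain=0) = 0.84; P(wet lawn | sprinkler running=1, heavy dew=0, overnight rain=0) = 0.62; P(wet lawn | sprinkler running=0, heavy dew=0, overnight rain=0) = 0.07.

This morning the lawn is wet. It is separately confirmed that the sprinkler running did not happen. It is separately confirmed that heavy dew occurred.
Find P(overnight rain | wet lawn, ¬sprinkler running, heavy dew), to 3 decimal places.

Weight on overnight rain=true, given the evidence: 0.87×0.05 = 0.043500
Normalizer over all consistent configurations: 0.56×0.95 + 0.87×0.05 = 0.575500
P(overnight rain | wet lawn, ¬sprinkler running, heavy dew) = 0.043500/0.575500 ≈ 0.076

P(overnight rain | wet lawn, ¬sprinkler running, heavy dew) ≈ 0.076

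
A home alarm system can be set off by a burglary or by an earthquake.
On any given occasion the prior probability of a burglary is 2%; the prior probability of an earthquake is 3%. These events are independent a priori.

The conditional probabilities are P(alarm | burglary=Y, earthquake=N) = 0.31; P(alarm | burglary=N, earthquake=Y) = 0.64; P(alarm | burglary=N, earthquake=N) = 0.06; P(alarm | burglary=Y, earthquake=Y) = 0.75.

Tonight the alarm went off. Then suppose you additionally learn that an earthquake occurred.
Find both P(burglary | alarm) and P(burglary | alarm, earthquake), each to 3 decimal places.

P(burglary | alarm) ≈ 0.079; P(burglary | alarm, earthquake) ≈ 0.023

For the numerator, keep only burglary=true terms: 0.006014 + 0.000450 = 0.006464
Denominator P(alarm): 0.06*0.98*0.97 + 0.64*0.98*0.03 + 0.31*0.02*0.97 + 0.75*0.02*0.03 = 0.082316
P(burglary | alarm) = 0.006464/0.082316 ≈ 0.079

With the extra evidence:
For the numerator, keep only burglary=true terms: 0.75·0.02 = 0.015000
The normalizing constant is 0.64·0.98 + 0.75·0.02 = 0.642200
Posterior = 0.015000 / 0.642200 ≈ 0.023
The drop from 0.079 to 0.023 is the explaining-away (discounting) effect.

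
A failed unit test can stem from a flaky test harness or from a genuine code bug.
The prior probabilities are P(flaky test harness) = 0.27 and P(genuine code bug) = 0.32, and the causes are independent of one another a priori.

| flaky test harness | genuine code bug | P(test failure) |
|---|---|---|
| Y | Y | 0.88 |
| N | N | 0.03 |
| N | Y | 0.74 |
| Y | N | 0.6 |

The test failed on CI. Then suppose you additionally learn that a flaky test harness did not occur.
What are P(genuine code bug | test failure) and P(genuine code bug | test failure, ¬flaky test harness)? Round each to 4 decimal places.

Numerator (weight on configurations with genuine code bug): 0.172864 + 0.076032 = 0.248896
Normalizer over all consistent configurations: 0.03·0.73·0.68 + 0.74·0.73·0.32 + 0.6·0.27·0.68 + 0.88·0.27·0.32 = 0.373948
Posterior = 0.248896 / 0.373948 ≈ 0.6656

Now condition on the additional information:
Sum P(test failure|·) weighted by the priors over both values of genuine code bug:
  P(test failure | ¬flaky test harness) = 0.03·0.68 + 0.74·0.32
        = 0.020400 + 0.236800 = 0.257200
The terms with genuine code bug present sum to 0.236800, so
  P(genuine code bug | test failure, ¬flaky test harness) = 0.236800 / 0.257200 ≈ 0.9207

P(genuine code bug | test failure) ≈ 0.6656; P(genuine code bug | test failure, ¬flaky test harness) ≈ 0.9207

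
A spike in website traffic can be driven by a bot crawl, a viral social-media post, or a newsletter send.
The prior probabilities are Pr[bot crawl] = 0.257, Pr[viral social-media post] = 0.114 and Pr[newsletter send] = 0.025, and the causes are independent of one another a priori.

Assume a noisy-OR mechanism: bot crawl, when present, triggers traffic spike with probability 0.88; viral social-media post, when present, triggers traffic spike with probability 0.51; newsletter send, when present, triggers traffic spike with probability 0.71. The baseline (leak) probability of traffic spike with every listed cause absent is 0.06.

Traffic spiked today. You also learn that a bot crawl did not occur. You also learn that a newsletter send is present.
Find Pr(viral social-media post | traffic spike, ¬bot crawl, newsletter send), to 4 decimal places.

Pr(viral social-media post | traffic spike, ¬bot crawl, newsletter send) ≈ 0.1329

Under noisy-OR, P(traffic spike | causes) = 1 − (1−0.06)·∏(1−qᵢ) over the active causes.
Numerator (weight on configurations with viral social-media post): 0.866426×0.114 = 0.098773
Normalizer over all consistent configurations: 0.7274×0.886 + 0.866426×0.114 = 0.743249
Posterior = 0.098773 / 0.743249 ≈ 0.1329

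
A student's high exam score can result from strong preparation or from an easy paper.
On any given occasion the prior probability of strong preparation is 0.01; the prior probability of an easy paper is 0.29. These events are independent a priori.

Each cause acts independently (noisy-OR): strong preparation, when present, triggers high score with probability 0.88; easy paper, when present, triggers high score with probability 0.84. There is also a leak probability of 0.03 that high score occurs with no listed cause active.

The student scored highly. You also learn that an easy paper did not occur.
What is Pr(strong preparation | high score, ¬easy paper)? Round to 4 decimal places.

Pr(strong preparation | high score, ¬easy paper) ≈ 0.2293

Under noisy-OR, P(high score | causes) = 1 − (1−0.03)·∏(1−qᵢ) over the active causes.
P(high score | ¬easy paper) = 0.03·0.99 + 0.8836·0.01 = 0.029700 + 0.008836 = 0.038536
Restricting to configurations with strong preparation present: 0.8836·0.01 = 0.008836.
So P(strong preparation | high score, ¬easy paper) = 0.008836/0.038536 ≈ 0.2293.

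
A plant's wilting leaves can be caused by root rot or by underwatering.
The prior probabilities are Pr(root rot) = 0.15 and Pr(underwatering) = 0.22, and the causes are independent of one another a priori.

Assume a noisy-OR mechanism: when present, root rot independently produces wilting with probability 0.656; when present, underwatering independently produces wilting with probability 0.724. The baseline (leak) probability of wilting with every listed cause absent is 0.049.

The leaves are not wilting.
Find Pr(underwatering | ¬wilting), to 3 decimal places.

Under noisy-OR, P(wilting | causes) = 1 − (1−0.049)·∏(1−qᵢ) over the active causes.
Sum P(¬wilting|·) weighted by the priors over the 4 (root rot, underwatering) configurations:
  P(¬wilting) = 0.951·0.85·0.78 + 0.262476·0.85·0.22 + 0.327144·0.15·0.78 + 0.090292·0.15·0.22
        = 0.630513 + 0.049083 + 0.038276 + 0.002980 = 0.720852
Keeping only the underwatering-present terms gives 0.052063, so
  P(underwatering | ¬wilting) = 0.052063 / 0.720852 ≈ 0.072

Pr(underwatering | ¬wilting) ≈ 0.072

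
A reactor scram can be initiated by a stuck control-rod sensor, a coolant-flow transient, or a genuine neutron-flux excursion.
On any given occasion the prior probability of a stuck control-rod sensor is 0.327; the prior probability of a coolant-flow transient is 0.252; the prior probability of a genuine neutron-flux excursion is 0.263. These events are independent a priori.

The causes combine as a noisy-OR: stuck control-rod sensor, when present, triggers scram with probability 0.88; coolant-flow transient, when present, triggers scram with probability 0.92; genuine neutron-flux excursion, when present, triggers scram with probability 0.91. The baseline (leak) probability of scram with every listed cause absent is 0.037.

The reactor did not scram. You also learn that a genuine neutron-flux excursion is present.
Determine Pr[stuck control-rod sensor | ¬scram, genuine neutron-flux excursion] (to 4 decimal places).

Pr[stuck control-rod sensor | ¬scram, genuine neutron-flux excursion] ≈ 0.0551

Under noisy-OR, P(scram | causes) = 1 − (1−0.037)·∏(1−qᵢ) over the active causes.
P(¬scram | genuine neutron-flux excursion) = 0.08667·0.673·0.748 + 0.006934·0.673·0.252 + 0.0104·0.327·0.748 + 0.000832·0.327·0.252 = 0.043630 + 0.001176 + 0.002544 + 0.000069 = 0.047419
The stuck control-rod sensor-present share is 0.002544 + 0.000069 = 0.002613.
So P(stuck control-rod sensor | ¬scram, genuine neutron-flux excursion) = 0.002613/0.047419 ≈ 0.0551.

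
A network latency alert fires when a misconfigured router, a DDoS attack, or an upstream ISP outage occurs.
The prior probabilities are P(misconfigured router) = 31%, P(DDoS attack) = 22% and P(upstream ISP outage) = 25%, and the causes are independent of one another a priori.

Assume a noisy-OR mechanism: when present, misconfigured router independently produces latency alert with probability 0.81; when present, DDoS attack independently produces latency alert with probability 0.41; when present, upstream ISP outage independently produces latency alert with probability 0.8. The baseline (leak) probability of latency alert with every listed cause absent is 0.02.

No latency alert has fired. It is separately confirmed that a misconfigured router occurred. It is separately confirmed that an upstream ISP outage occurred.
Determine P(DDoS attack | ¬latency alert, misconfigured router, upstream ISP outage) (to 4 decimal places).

P(DDoS attack | ¬latency alert, misconfigured router, upstream ISP outage) ≈ 0.1427

Under noisy-OR, P(latency alert | causes) = 1 − (1−0.02)·∏(1−qᵢ) over the active causes.
P(¬latency alert | misconfigured router, upstream ISP outage) = 0.03724·0.78 + 0.021972·0.22 = 0.029047 + 0.004834 = 0.033881
The DDoS attack-present share is 0.021972·0.22 = 0.004834.
Hence the posterior is 0.004834/0.033881 ≈ 0.1427.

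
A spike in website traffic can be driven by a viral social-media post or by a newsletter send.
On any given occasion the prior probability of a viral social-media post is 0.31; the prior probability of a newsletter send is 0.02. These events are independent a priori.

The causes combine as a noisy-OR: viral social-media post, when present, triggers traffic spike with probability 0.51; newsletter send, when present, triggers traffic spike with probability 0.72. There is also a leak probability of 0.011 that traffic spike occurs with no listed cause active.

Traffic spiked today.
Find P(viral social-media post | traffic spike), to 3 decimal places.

Under noisy-OR, P(traffic spike | causes) = 1 − (1−0.011)·∏(1−qᵢ) over the active causes.
For the numerator, keep only viral social-media post=true terms: 0.156575 + 0.005359 = 0.161934
Normalizer over all consistent configurations: 0.011·0.69·0.98 + 0.72308·0.69·0.02 + 0.51539·0.31·0.98 + 0.864309·0.31·0.02 = 0.179351
Posterior = 0.161934 / 0.179351 ≈ 0.903

P(viral social-media post | traffic spike) ≈ 0.903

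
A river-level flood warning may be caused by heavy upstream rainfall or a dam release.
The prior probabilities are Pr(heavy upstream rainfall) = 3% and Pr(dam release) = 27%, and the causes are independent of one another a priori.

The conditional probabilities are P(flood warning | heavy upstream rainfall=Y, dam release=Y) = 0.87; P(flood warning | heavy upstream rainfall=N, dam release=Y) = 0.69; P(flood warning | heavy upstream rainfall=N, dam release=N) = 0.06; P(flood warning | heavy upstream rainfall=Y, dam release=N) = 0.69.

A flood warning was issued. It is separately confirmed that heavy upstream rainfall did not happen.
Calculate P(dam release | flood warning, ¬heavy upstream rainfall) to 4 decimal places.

P(flood warning | ¬heavy upstream rainfall) = 0.06*0.73 + 0.69*0.27 = 0.043800 + 0.186300 = 0.230100
Of this, 0.186300 comes from 0.69*0.27 (the dam release=true cases).
P(dam release | flood warning, ¬heavy upstream rainfall) = 0.186300 / 0.230100 ≈ 0.8096

P(dam release | flood warning, ¬heavy upstream rainfall) ≈ 0.8096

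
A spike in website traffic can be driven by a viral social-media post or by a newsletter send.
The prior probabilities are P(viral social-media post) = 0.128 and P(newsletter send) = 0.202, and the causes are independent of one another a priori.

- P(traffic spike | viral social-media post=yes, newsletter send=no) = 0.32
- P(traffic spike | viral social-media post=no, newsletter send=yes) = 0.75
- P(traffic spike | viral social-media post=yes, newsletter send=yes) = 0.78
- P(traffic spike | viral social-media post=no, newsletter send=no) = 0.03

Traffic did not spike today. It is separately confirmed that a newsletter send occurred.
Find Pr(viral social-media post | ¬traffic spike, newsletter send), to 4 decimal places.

Numerator (weight on configurations with viral social-media post): 0.22·0.128 = 0.028160
Normalizer over all consistent configurations: 0.25·0.872 + 0.22·0.128 = 0.246160
Posterior = 0.028160 / 0.246160 ≈ 0.1144

Pr(viral social-media post | ¬traffic spike, newsletter send) ≈ 0.1144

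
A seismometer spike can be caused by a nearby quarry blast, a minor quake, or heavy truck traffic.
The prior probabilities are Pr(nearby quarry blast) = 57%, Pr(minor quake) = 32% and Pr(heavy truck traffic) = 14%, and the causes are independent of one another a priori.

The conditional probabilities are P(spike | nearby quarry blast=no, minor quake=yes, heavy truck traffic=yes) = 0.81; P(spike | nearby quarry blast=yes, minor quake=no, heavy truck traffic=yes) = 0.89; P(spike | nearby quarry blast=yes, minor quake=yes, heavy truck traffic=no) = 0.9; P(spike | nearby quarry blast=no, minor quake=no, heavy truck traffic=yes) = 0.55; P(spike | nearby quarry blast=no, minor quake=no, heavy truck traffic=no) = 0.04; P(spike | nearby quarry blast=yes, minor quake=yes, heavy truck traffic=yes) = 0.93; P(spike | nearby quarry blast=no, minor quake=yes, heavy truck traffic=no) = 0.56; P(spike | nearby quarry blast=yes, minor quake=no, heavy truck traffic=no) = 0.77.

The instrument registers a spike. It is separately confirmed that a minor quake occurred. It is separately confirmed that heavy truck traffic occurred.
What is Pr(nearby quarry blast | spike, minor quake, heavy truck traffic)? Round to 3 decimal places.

Weight on nearby quarry blast=true, given the evidence: 0.93×0.57 = 0.530100
Normalizer over all consistent configurations: 0.81×0.43 + 0.93×0.57 = 0.878400
Posterior = 0.530100 / 0.878400 ≈ 0.603

Pr(nearby quarry blast | spike, minor quake, heavy truck traffic) ≈ 0.603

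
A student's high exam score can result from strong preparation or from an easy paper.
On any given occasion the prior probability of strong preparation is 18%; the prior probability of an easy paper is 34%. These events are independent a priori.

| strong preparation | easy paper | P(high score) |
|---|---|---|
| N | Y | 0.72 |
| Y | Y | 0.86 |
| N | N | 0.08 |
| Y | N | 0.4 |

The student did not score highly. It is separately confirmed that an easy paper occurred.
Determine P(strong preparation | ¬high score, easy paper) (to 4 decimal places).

P(¬high score | easy paper) = 0.28*0.82 + 0.14*0.18 = 0.229600 + 0.025200 = 0.254800
Of this, 0.025200 comes from 0.14*0.18 (the strong preparation=true cases).
P(strong preparation | ¬high score, easy paper) = 0.025200 / 0.254800 ≈ 0.0989

P(strong preparation | ¬high score, easy paper) ≈ 0.0989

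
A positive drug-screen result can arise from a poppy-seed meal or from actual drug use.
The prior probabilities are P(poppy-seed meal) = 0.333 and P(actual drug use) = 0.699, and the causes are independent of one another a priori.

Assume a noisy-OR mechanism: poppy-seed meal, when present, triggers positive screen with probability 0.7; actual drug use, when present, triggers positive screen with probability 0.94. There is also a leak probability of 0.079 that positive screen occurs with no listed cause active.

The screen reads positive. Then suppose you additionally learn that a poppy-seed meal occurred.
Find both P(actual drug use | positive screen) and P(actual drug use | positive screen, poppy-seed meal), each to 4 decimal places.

P(actual drug use | positive screen) ≈ 0.8833; P(actual drug use | positive screen, poppy-seed meal) ≈ 0.7594

Under noisy-OR, P(positive screen | causes) = 1 − (1−0.079)·∏(1−qᵢ) over the active causes.
P(positive screen) = 0.079·0.667·0.301 + 0.94474·0.667·0.699 + 0.7237·0.333·0.301 + 0.983422·0.333·0.699 = 0.015861 + 0.440469 + 0.072539 + 0.228908 = 0.757777
Restricting to configurations with actual drug use present: 0.440469 + 0.228908 = 0.669377.
Hence the posterior is 0.669377/0.757777 ≈ 0.8833.

Now condition on the additional information:
Weight on actual drug use=true, given the evidence: 0.983422×0.699 = 0.687412
The normalizing constant is 0.7237×0.301 + 0.983422×0.699 = 0.905246
Posterior = 0.687412 / 0.905246 ≈ 0.7594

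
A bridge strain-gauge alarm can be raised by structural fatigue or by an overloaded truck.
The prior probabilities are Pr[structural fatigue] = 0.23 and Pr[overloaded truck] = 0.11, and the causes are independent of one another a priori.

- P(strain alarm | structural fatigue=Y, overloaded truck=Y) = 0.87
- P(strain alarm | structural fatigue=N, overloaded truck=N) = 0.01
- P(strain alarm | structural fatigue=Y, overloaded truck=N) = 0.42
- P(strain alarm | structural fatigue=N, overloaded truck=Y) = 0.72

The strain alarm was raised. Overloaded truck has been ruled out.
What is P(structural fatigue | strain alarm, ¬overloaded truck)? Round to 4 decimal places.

P(structural fatigue | strain alarm, ¬overloaded truck) ≈ 0.9262

Sum P(strain alarm|·) weighted by the priors over both values of structural fatigue:
  P(strain alarm | ¬overloaded truck) = 0.01×0.77 + 0.42×0.23
        = 0.007700 + 0.096600 = 0.104300
Configurations with structural fatigue contribute 0.096600, so
  P(structural fatigue | strain alarm, ¬overloaded truck) = 0.096600 / 0.104300 ≈ 0.9262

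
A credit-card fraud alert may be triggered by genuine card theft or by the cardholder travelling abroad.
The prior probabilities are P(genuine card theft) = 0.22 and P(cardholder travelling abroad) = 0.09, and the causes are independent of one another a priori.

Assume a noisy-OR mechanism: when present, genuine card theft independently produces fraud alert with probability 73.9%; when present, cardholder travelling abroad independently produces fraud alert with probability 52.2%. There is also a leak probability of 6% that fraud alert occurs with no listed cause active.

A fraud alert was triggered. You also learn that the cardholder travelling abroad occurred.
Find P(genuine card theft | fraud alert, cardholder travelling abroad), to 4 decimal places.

P(genuine card theft | fraud alert, cardholder travelling abroad) ≈ 0.3114

Under noisy-OR, P(fraud alert | causes) = 1 − (1−0.06)·∏(1−qᵢ) over the active causes.
P(fraud alert | cardholder travelling abroad) = 0.55068·0.78 + 0.882727·0.22 = 0.429530 + 0.194200 = 0.623730
Of this, 0.194200 comes from 0.882727·0.22 (the genuine card theft=true cases).
P(genuine card theft | fraud alert, cardholder travelling abroad) = 0.194200 / 0.623730 ≈ 0.3114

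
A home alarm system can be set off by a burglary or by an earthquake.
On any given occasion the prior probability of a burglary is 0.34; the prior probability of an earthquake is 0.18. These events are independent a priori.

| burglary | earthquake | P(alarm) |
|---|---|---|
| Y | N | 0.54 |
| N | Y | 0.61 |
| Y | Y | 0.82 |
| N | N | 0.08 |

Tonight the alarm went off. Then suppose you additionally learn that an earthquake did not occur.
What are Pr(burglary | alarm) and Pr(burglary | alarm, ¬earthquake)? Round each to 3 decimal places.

Enumerate the 4 (burglary, earthquake) configurations and weight by the priors:
  P(alarm) = 0.08×0.66×0.82 + 0.61×0.66×0.18 + 0.54×0.34×0.82 + 0.82×0.34×0.18
        = 0.043296 + 0.072468 + 0.150552 + 0.050184 = 0.316500
Keeping only the burglary-present terms gives 0.200736, so
  P(burglary | alarm) = 0.200736 / 0.316500 ≈ 0.634

With the extra evidence:
Enumerate both values of burglary and weight by the priors:
  P(alarm | ¬earthquake) = 0.08·0.66 + 0.54·0.34
        = 0.052800 + 0.183600 = 0.236400
Keeping only the burglary-present terms gives 0.183600, so
  P(burglary | alarm, ¬earthquake) = 0.183600 / 0.236400 ≈ 0.777
Ruling out earthquake raises the posterior on burglary — the flip side of explaining away.

Pr(burglary | alarm) ≈ 0.634; Pr(burglary | alarm, ¬earthquake) ≈ 0.777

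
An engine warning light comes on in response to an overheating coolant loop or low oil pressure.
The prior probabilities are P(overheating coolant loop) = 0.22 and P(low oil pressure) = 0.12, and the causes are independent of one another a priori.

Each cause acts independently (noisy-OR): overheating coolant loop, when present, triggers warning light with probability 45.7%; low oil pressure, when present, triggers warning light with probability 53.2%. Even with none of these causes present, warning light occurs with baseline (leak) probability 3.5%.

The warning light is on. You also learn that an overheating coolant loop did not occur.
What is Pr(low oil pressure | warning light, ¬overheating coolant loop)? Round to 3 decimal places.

Under noisy-OR, P(warning light | causes) = 1 − (1−0.035)·∏(1−qᵢ) over the active causes.
By total probability over both values of low oil pressure:
  P(warning light | ¬overheating coolant loop) = 0.035×0.88 + 0.54838×0.12
        = 0.030800 + 0.065806 = 0.096606
Configurations with low oil pressure contribute 0.065806, so
  P(low oil pressure | warning light, ¬overheating coolant loop) = 0.065806 / 0.096606 ≈ 0.681

Pr(low oil pressure | warning light, ¬overheating coolant loop) ≈ 0.681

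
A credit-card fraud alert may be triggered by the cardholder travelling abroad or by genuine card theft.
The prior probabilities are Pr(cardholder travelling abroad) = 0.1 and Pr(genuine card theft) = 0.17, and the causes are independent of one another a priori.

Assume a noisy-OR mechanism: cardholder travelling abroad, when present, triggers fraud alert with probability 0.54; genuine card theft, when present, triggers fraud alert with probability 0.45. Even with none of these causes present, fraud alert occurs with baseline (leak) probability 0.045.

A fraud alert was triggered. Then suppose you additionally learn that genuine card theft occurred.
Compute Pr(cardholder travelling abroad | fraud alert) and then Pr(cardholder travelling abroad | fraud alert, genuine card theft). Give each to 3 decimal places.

Under noisy-OR, P(fraud alert | causes) = 1 − (1−0.045)·∏(1−qᵢ) over the active causes.
Enumerate the 4 (cardholder travelling abroad, genuine card theft) configurations and weight by the priors:
  P(fraud alert) = 0.045*0.9*0.83 + 0.47475*0.9*0.17 + 0.5607*0.1*0.83 + 0.758385*0.1*0.17
        = 0.033615 + 0.072637 + 0.046538 + 0.012893 = 0.165683
Configurations with cardholder travelling abroad contribute 0.059431, so
  P(cardholder travelling abroad | fraud alert) = 0.059431 / 0.165683 ≈ 0.359

With the extra evidence:
Enumerate both values of cardholder travelling abroad and weight by the priors:
  P(fraud alert | genuine card theft) = 0.47475*0.9 + 0.758385*0.1
        = 0.427275 + 0.075839 = 0.503114
Configurations with cardholder travelling abroad contribute 0.075839, so
  P(cardholder travelling abroad | fraud alert, genuine card theft) = 0.075839 / 0.503114 ≈ 0.151
— genuine card theft explains away the evidence for cardholder travelling abroad.

Pr(cardholder travelling abroad | fraud alert) ≈ 0.359; Pr(cardholder travelling abroad | fraud alert, genuine card theft) ≈ 0.151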